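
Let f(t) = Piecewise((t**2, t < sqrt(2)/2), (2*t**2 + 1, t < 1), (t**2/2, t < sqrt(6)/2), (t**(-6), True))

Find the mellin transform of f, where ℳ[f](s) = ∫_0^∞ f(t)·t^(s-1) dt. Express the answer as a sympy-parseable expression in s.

invert the power substitution to get t on [0, 1/2); 2*t + 1 on [1/2, 1); t/2 on [1, 3/2); …
breakpoints sqrt(2)/2, 1, sqrt(6)/2: one integral from each of the 4 segments
[0, sqrt(2)/2) adds the kernel integral of t**2
on [sqrt(2)/2, 1) integrate f = (2*t**2 + 1) against the kernel
on [1, sqrt(6)/2) integrate f = t**2/2 against the kernel
[sqrt(6)/2, ∞) adds the kernel integral of t**(-6)

(sqrt(2)/2)**s*(270*2**(s/2)*s*(s - 6) + 216*2**(s/2)*(s - 6) + 81*3**(s/2)*s*(s - 6) - 32*3**(s/2)*s*(s + 2) - 162*s*(s - 6) - 216*s + 1296)/(108*s*(s - 6)*(s + 2))
  -2 < Re(s) < 6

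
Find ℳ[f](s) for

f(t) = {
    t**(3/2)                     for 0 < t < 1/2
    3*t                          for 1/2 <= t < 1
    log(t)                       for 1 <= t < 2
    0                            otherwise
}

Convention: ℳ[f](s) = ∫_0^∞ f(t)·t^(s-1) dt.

(-2*2**(2*s)*(s + 1)*(2*s + 3) + 6*2**s*s**2*(2*s + 3) + 2*2**s*(s + 1)*(2*s + 3) + 4**s*s*(s + 1)*(2*s + 3)*log(4) + sqrt(2)*s**2*(s + 1) - 3*s**2*(2*s + 3))/(2*2**s*s**2*(s + 1)*(2*s + 3))
  Re(s) > -3/2

cuts at 1/2, 1: linearity sums the 3 kernel integrals
segment [0, 1/2) carries t**(3/2); integrate it
segment 1/2 to 1 holds 3*t; add its integral
[1, 2) adds the kernel integral of log(t)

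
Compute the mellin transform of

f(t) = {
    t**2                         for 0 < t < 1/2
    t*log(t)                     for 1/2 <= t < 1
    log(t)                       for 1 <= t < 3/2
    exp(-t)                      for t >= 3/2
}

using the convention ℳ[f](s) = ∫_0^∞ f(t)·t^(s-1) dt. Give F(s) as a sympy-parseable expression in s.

along the cuts 1/2, 1, 3/2, ℳ[f](s) splits into 4 integrals
segment 0 to 1/2 holds t**2; add its integral
for t in [1/2, 1): the term is ∫ t*log(t)·t^(s-1)
on [1, 3/2) integrate f = log(t) against the kernel
between 3/2 and ∞ the integrand is exp(-t)·t^(s-1)

(4*2**s*s**2*(s + 2)*(s**2 + 2*s + 1)*uppergamma(s, 3/2) - 4*2**s*s**2*(s + 2) + 4*2**s*(s + 2)*(s**2 + 2*s + 1) + 3**s*s*(s + 2)*(-4*log(2) + 4*log(3))*(s**2 + 2*s + 1) - 4*3**s*(s + 2)*(s**2 + 2*s + 1) + s**3*(s + 2)*log(4) + s**2*(s + 2)*log(4) + 2*s**2*(s + 2) + s**2*(s**2 + 2*s + 1))/(4*2**s*s**2*(s + 2)*(s**2 + 2*s + 1))
  Re(s) > -2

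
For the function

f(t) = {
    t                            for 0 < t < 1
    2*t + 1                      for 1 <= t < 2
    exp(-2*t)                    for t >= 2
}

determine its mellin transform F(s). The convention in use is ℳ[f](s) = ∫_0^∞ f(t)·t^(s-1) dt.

summing 3 kernel integrals split by 1, 2 yields ℳ[f](s)
on [0, 1): add ∫ t·t^(s-1) dt
on [1, 2) integrate f = (2*t + 1) against the kernel
over [2, ∞), the kernel integral of exp(-2*t) enters the sum

(2**s*s*(s + 1)*uppergamma(s, 4) - 2*4**s*s - 4**s + 5*8**s*s + 8**s)/(4**s*s*(s + 1))
  Re(s) > -1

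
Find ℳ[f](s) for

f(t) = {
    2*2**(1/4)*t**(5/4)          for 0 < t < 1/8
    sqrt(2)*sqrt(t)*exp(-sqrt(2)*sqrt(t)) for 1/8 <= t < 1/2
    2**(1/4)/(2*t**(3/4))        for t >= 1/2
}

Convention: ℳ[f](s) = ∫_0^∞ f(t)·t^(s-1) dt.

remove the common scale on t first: t**(5/4) on [0, 1/4); sqrt(t)*exp(-sqrt(t)) on [1/4, 1); t**(-3/4) on [1, ∞)
invert the power substitution to get t**(5/2) on [0, 1/2); t*exp(-t) on [1/2, 1); t**(-3/2) on [1, ∞)
invert the shared t-power to get t**(3/2) on [0, 1/2); exp(-t) on [1/2, 1); t**(-5/2) on [1, ∞)
f breaks at 1/8, 1/2 into 3 integrals to sum
segment 0 to 1/8 holds 2*2**(1/4)*t**(5/4); add its integral
piece [1/8, 1/2): integrate sqrt(2)*sqrt(t)*exp(-sqrt(2)*sqrt(t)) against the kernel
segment [1/2, ∞) carries 2**(1/4)/(2*t**(3/4)); integrate it

(4*2**(2*s)*(4*s - 3)*(4*s + 5)*uppergamma(2*s + 1, 1/2) - 4*2**(2*s)*(4*s - 3)*(4*s + 5)*uppergamma(2*s + 1, 1) - 8*2**(2*s)*(4*s + 5) + sqrt(2)*(4*s - 3))/(2*2**(3*s)*(4*s - 3)*(4*s + 5))
  -5/4 < Re(s) < 3/4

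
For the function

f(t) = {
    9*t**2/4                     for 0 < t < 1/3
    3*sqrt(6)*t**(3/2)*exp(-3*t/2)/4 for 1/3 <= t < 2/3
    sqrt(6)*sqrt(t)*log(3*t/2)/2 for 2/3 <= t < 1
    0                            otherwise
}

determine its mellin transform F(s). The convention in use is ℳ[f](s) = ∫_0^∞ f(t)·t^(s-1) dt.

sqrt(2)*(2**(s + 5/2)*(s + 2)*(8*s - (2*s + 3)**2 + 8)*uppergamma(s + 3/2, 1/2) - 2**(s + 5/2)*(s + 2)*(8*s - (2*s + 3)**2 + 8)*uppergamma(s + 3/2, 1) + 2**(s + 9/2)*(-s - 2) + 3**(s + 1/2)*(s + 2)*(2*s + 3)*(-8*log(3) + 8*log(2)) + 3**(s + 1/2)*(s + 2)*(-16*log(2) + 16*log(3)) + 16*3**(s + 1/2)*(s + 2) + sqrt(2)*(8*s - (2*s + 3)**2 + 8))/(8*3**s*(s + 2)*(8*s - (2*s + 3)**2 + 8))
  Re(s) > -2

undo the common scale on t: t**2 on [0, 1/2); t**(3/2)*exp(-t) on [1/2, 1); sqrt(t)*log(t) on [1, 3/2)
invert the shared t-power to get t on [0, 1/2); sqrt(t)*exp(-t) on [1/2, 1); log(t)/sqrt(t) on [1, 3/2)
the shared t-power comes off first: sqrt(t) on [0, 1/2); exp(-t) on [1/2, 1); log(t)/t on [1, 3/2)
summing 3 kernel integrals split by 1/3, 2/3 yields ℳ[f](s)
segment [0, 1/3) carries 9*t**2/4; integrate it
on [1/3, 2/3) integrate f = 3*sqrt(6)*t**(3/2)*exp(-3*t/2)/4 against the kernel
over [2/3, 1), the kernel integral of sqrt(6)*sqrt(t)*log(3*t/2)/2 enters the sum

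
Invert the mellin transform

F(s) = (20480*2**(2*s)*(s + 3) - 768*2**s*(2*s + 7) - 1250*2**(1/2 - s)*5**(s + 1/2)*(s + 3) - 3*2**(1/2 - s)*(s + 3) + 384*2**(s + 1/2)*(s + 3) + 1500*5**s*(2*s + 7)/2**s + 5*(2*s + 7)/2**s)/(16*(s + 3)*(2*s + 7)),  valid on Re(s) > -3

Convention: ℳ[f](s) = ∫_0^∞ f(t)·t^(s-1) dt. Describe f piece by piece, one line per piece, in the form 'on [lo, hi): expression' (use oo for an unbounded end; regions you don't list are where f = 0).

on [0, 1/2): 5*t**3/2
on [1/2, 2): 3*t**(7/2)/2
on [2, 5/2): 6*t**3
on [5/2, 4): 5*t**(7/2)

summing 4 kernel integrals split by 1/2, 2, 5/2 yields ℳ[f](s)
between 0 and 1/2 the integrand is 5*t**3/2·t^(s-1)
for t in [1/2, 2): the term is ∫ 3*t**(7/2)/2·t^(s-1)
between 2 and 5/2 the integrand is 6*t**3·t^(s-1)
between 5/2 and 4 the integrand is 5*t**(7/2)·t^(s-1)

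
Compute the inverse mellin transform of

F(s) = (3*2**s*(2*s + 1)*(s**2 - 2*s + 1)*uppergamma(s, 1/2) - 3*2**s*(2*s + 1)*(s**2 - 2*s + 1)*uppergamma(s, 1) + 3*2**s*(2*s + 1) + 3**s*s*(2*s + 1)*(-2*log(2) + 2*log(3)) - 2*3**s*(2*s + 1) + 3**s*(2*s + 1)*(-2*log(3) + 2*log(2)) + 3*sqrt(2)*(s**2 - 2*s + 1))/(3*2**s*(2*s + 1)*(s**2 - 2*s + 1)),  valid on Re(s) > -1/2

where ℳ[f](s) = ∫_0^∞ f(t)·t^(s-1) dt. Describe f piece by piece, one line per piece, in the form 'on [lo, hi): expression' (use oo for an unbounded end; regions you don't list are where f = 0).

on [0, 1/2): sqrt(t)
on [1/2, 1): exp(-t)
on [1, 3/2): log(t)/t

split f at 1/2, 1: ℳ[f](s) collects 3 kernel integrals
over [0, 1/2), the kernel integral of sqrt(t) enters the sum
[1/2, 1) adds the kernel integral of exp(-t)
∫ log(t)/t·t^(s-1) over [1, 3/2)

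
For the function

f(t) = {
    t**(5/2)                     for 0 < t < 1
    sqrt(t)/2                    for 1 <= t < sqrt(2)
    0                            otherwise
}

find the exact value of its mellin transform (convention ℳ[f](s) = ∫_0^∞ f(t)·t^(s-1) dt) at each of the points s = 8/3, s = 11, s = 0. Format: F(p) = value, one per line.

F(8/3) = 21/589 + 6*2**(7/12)/19
F(11) = 19/621 + 32*2**(3/4)/23
F(0) = -3/5 + 2**(1/4)

peel off the shared t-power: t**2 on [0, 1); 1/2 on [1, sqrt(2))
the power substitution comes off first: t on [0, 1); 1/2 on [1, 2)
the 2 pieces separated at 1 each add one integral
the [0, 1) slice contributes ∫ t**(5/2)·t^(s-1) dt
over [1, sqrt(2)), the kernel integral of sqrt(t)/2 enters the sum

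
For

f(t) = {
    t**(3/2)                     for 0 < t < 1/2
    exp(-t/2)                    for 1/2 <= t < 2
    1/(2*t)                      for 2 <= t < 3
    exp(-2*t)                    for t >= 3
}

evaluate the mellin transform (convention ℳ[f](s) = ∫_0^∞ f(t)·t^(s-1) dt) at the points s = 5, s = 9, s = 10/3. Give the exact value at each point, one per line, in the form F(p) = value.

F(5) = -2080*exp(-1) + sqrt(2)/832 + 345*exp(-6)/4 + 65/8 + 7889*exp(-1/4)/8
F(9) = -56115712*exp(-1) + sqrt(2)/21504 + 107667*exp(-6)/4 + 6305/16 + 3392923553*exp(-1/4)/128
F(10/3) = -8*2**(1/3)*uppergamma(10/3, 1) - 6*2**(1/3)/7 + 3*2**(1/6)/464 + 2**(2/3)*uppergamma(10/3, 6)/16 + 27*3**(1/3)/14 + 8*2**(1/3)*uppergamma(10/3, 1/4)

along the cuts 1/2, 2, 3, ℳ[f](s) splits into 4 integrals
on [0, 1/2) integrate f = t**(3/2) against the kernel
between 1/2 and 2 the integrand is exp(-t/2)·t^(s-1)
on [2, 3): add ∫ 1/(2*t)·t^(s-1) dt
∫ over [3, ∞) of exp(-2*t)·t^(s-1) joins the sum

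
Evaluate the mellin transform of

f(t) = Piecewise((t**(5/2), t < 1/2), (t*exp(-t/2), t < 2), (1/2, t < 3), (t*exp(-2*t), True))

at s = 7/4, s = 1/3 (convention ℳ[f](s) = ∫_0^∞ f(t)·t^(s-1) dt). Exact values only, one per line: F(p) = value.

strip the shared t-power: t**(3/2) on [0, 1/2); exp(-t/2) on [1/2, 2); 1/(2*t) on [2, 3); …
treat the 4 regions marked off by 1/2, 2, 3 separately and sum
∫ t**(5/2)·t^(s-1) over [0, 1/2)
between 1/2 and 2 the integrand is t*exp(-t/2)·t^(s-1)
over [2, 3), the kernel integral of 1/2 enters the sum
piece [3, ∞): integrate t*exp(-2*t) against the kernel

F(7/4) = -4*2**(3/4)*uppergamma(11/4, 1) - 537*2**(3/4)/952 + 2**(1/4)*uppergamma(11/4, 6)/8 + 6*3**(3/4)/7 + 4*2**(3/4)*uppergamma(11/4, 1/4)
F(1/3) = -3*2**(1/3)/2 - 2*2**(1/3)*uppergamma(4/3, 1) + 2**(2/3)*uppergamma(4/3, 6)/4 + 3*2**(1/6)/68 + 2*2**(1/3)*uppergamma(4/3, 1/4) + 3*3**(1/3)/2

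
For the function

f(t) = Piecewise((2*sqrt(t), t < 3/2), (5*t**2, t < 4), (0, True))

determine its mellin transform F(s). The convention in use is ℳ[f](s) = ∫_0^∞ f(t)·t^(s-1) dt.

(4*(3/2)**(s + 1/2)*(s + 2) - 5*(3/2)**(s + 2)*(2*s + 1) + 5*4**(s + 2)*(2*s + 1))/((s + 2)*(2*s + 1))
  Re(s) > -1/2

slice at 3/2, transform all 2 pieces, and sum them
segment [0, 3/2) carries 2*sqrt(t); integrate it
segment [3/2, 4) carries 5*t**2; integrate it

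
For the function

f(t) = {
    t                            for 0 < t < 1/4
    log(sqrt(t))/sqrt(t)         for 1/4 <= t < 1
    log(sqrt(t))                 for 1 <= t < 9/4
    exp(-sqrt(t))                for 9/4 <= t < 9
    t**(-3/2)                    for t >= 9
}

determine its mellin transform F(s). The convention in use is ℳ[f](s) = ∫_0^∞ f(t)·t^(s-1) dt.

(432*2**(2*s)*s**2*(2*s - 3)*(2*s + 2)*(4*s**2 - 4*s + 1)*uppergamma(2*s, 3/2) - 432*2**(2*s)*s**2*(2*s - 3)*(2*s + 2)*(4*s**2 - 4*s + 1)*uppergamma(2*s, 3) - 432*2**(2*s)*s**2*(2*s - 3)*(2*s + 2) + 108*2**(2*s)*(2*s - 3)*(2*s + 2)*(4*s**2 - 4*s + 1) - 216*3**(2*s)*s*(2*s - 3)*(2*s + 2)*(4*s**2 - 4*s + 1)*log(2) + 216*3**(2*s)*s*(2*s - 3)*(2*s + 2)*(4*s**2 - 4*s + 1)*log(3) - 108*3**(2*s)*(2*s - 3)*(2*s + 2)*(4*s**2 - 4*s + 1) - 16*6**(2*s)*s**2*(2*s + 2)*(4*s**2 - 4*s + 1) + 1728*s**3*(2*s - 3)*(2*s + 2)*log(2) - 864*s**2*(2*s - 3)*(2*s + 2)*log(2) + 864*s**2*(2*s - 3)*(2*s + 2) + 108*s**2*(2*s - 3)*(4*s**2 - 4*s + 1))/(216*2**(2*s)*s**2*(2*s - 3)*(2*s + 2)*(4*s**2 - 4*s + 1))
  -1 < Re(s) < 3/2

the power substitution comes off first: t**2 on [0, 1/2); log(t)/t on [1/2, 1); log(t) on [1, 3/2); …
breakpoints 1/4, 1, 9/4, 9: one integral from each of the 5 segments
[0, 1/4) adds the kernel integral of t
on [1/4, 1) integrate f = log(sqrt(t))/sqrt(t) against the kernel
∫ over [1, 9/4) of log(sqrt(t))·t^(s-1) joins the sum
on [9/4, 9): add ∫ exp(-sqrt(t))·t^(s-1) dt
[9, ∞) adds the kernel integral of t**(-3/2)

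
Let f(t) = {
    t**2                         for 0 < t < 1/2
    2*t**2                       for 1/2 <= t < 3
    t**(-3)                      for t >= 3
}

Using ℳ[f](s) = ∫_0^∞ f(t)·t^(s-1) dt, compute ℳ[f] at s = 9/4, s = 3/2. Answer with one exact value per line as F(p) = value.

F(9/4) = 2**(3/4)*(-9 + 23600*6**(1/4))/1224
F(3/2) = sqrt(2)*(-27 + 11720*sqrt(6))/1512

reversing the shared t-power: t on [0, 1/2); 2*t on [1/2, 3); t**(-4) on [3, ∞)
decompose at 1/2, 3; ℳ[f](s) sums the 3 pieces' integrals
over [0, 1/2), the kernel integral of t**2 enters the sum
segment [1/2, 3) carries 2*t**2; integrate it
the [3, ∞) slice contributes ∫ t**(-3)·t^(s-1) dt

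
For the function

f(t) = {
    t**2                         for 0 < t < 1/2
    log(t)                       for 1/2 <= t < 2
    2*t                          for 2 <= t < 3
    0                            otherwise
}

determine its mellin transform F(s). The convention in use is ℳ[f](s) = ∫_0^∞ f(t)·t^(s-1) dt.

(-16*2**(2*s)*s**2*(s + 2) + 4*2**(2*s)*s*(s + 1)*(s + 2)*log(2) - 4*2**(2*s)*(s + 1)*(s + 2) + 24*6**s*s**2*(s + 2) + s**2*(s + 1) + 4*s*(s + 1)*(s + 2)*log(2) + 4*(s + 1)*(s + 2))/(4*2**s*s**2*(s + 1)*(s + 2))
  Re(s) > -2

integrate the 3 segments split at 1/2, 2, then add the results
over [0, 1/2), the kernel integral of t**2 enters the sum
segment [1/2, 2) carries log(t); integrate it
∫ 2*t·t^(s-1) over [2, 3)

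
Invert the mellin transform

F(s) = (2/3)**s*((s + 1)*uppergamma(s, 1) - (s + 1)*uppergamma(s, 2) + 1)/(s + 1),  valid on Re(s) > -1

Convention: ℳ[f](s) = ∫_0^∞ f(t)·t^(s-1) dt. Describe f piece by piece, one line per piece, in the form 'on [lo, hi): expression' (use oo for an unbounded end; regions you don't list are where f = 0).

on [0, 2/3): 3*t/2
on [2/3, 4/3): exp(-3*t/2)

peel off the common scale on t: t/2 on [0, 2); exp(-t/2) on [2, 4)
strip the common scale on t: t on [0, 1); exp(-t) on [1, 2)
f breaks at 2/3 into 2 integrals to sum
[0, 2/3) adds the kernel integral of 3*t/2
on [2/3, 4/3): add ∫ exp(-3*t/2)·t^(s-1) dt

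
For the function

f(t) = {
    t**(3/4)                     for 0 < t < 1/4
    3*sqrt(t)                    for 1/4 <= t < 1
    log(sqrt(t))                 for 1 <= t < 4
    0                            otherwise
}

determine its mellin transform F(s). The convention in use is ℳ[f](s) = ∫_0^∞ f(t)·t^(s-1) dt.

2**(-2*s - 1)*(16**s*s*(2*s + 1)*(4*s + 3)*log(4) - 16**s*(2*s + 1)*(4*s + 3) + 2**(2*s + 2)*s**2*(12*s + 9) + 4**s*(2*s + 1)*(4*s + 3) + s**2*(-24*s - 18) + sqrt(2)*s**2*(4*s + 2))/(s**2*(2*s + 1)*(4*s + 3))
  Re(s) > -3/4

invert the power substitution to get t**(3/2) on [0, 1/2); 3*t on [1/2, 1); log(t) on [1, 2)
treat the 3 regions marked off by 1/4, 1 separately and sum
piece [0, 1/4): integrate t**(3/4) against the kernel
on [1/4, 1): add ∫ 3*sqrt(t)·t^(s-1) dt
∫ over [1, 4) of log(sqrt(t))·t^(s-1) joins the sum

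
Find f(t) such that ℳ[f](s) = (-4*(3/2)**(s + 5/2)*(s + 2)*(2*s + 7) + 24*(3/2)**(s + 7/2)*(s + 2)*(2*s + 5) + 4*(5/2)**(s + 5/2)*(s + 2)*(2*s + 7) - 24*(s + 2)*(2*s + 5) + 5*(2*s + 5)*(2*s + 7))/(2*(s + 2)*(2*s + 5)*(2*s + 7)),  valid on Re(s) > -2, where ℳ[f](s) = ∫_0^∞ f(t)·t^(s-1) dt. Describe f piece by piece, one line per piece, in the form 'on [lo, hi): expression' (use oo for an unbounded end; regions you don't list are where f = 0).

on [0, 1): 5*t**2/2
on [1, 3/2): 6*t**(7/2)
on [3/2, 5/2): t**(5/2)

the 3 pieces separated at 1, 3/2 each add one integral
∫ 5*t**2/2·t^(s-1) over [0, 1)
segment 1 to 3/2 holds 6*t**(7/2); add its integral
on [3/2, 5/2) integrate f = t**(5/2) against the kernel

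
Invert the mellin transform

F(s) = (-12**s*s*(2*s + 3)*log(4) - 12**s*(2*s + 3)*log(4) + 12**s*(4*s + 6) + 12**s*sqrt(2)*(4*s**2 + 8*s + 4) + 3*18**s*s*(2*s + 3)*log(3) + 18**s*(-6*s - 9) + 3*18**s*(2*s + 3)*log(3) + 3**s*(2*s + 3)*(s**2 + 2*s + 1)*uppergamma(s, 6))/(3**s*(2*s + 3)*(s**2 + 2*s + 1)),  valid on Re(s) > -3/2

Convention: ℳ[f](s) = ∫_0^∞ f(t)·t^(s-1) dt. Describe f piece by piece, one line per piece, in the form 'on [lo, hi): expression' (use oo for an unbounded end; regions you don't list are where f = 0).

on [0, 4): sqrt(2)*t**(3/2)/4
on [4, 6): t*log(t/2)/2
on [6, oo): exp(-t)

reversing the common scale on t: t**(3/2) on [0, 2); t*log(t) on [2, 3); exp(-2*t) on [3, ∞)
treat the 3 regions marked off by 4, 6 separately and sum
on [0, 4): add ∫ sqrt(2)*t**(3/2)/4·t^(s-1) dt
the [4, 6) slice contributes ∫ t*log(t/2)/2·t^(s-1) dt
over [6, ∞), the kernel integral of exp(-t) enters the sum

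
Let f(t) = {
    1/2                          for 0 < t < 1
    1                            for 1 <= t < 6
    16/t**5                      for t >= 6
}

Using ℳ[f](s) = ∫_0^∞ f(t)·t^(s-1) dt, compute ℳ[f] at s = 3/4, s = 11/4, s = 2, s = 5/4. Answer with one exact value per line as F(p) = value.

F(3/4) = -2/3 + 5510*6**(3/4)/4131
F(11/4) = -2/11 + 35080*6**(3/4)/2673
F(2) = 5759/324
F(5/4) = -2/5 + 5836*6**(1/4)/1215

undo the shared t-power: t/2 on [0, 1); t on [1, 6); 16/t**4 on [6, ∞)
the common scale on t comes off first: t on [0, 1/2); 2*t on [1/2, 3); t**(-4) on [3, ∞)
along the cuts 1, 6, ℳ[f](s) splits into 3 integrals
∫ 1/2·t^(s-1) over [0, 1)
the [1, 6) slice contributes ∫ 1·t^(s-1) dt
between 6 and ∞ the integrand is 16/t**5·t^(s-1)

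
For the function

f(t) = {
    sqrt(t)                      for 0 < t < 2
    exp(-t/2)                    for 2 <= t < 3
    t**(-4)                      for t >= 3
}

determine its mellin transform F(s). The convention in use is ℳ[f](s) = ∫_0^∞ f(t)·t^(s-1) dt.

summing 3 kernel integrals split by 2, 3 yields ℳ[f](s)
segment 0 to 2 holds sqrt(t); add its integral
∫ exp(-t/2)·t^(s-1) over [2, 3)
[3, ∞) adds the kernel integral of t**(-4)

(2**s*(s - 4)*(2*s + 1)*uppergamma(s, 1) - 2**s*(s - 4)*(2*s + 1)*uppergamma(s, 3/2) + 2*2**(s + 1/2)*(s - 4) - 3**s*(2*s + 1)/81)/((s - 4)*(2*s + 1))
  -1/2 < Re(s) < 4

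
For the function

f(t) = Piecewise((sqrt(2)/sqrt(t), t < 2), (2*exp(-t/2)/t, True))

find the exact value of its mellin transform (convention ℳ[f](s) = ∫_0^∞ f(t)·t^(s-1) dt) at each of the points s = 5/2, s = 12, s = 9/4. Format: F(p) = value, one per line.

reversing the common scale on t: 1/sqrt(t) on [0, 1); exp(-t)/t on [1, ∞)
remove the shared t-power first: sqrt(t) on [0, 1); exp(-t) on [1, ∞)
split f at 2: ℳ[f](s) collects 2 kernel integrals
segment [0, 2) carries sqrt(2)/sqrt(t); integrate it
segment [2, ∞) carries 2*exp(-t/2)/t; integrate it

F(5/2) = 2*sqrt(2)*(2 + E*(sqrt(pi)*erfc(1) + 1))*exp(-1)
F(12) = 8192/23 + 40403357696*exp(-1)
F(9/4) = 2**(1/4)*(4*uppergamma(5/4, 1) + 16/7)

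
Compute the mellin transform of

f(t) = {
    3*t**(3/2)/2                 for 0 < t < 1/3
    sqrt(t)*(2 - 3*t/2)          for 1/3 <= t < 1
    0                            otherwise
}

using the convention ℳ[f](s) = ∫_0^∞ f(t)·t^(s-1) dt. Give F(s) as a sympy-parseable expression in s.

(-4*3**(1/2 - s)*s - 10*3**(1/2 - s) + 6*s + 27)/(3*(4*s**2 + 8*s + 3))
  Re(s) > -3/2

remove the shared t-power first: 3*t/2 on [0, 1/3); 2 - 3*t/2 on [1/3, 1)
undo the common scale on t: 3*t on [0, 1/6); 2 - 3*t on [1/6, 1/2)
undo the common scale on t: t on [0, 1/2); 2 - t on [1/2, 3/2)
f breaks at 1/3 into 2 integrals to sum
segment [0, 1/3) carries 3*t**(3/2)/2; integrate it
∫ over [1/3, 1) of sqrt(t)*(2 - 3*t/2)·t^(s-1) joins the sum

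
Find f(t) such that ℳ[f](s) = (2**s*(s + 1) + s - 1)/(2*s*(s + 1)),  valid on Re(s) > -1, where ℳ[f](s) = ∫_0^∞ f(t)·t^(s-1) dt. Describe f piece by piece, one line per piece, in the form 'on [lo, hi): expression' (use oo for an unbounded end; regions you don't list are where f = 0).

on [0, 1): t
on [1, 2): 1/2

summing 2 kernel integrals split by 1 yields ℳ[f](s)
for t in [0, 1): the term is ∫ t·t^(s-1)
∫ 1/2·t^(s-1) over [1, 2)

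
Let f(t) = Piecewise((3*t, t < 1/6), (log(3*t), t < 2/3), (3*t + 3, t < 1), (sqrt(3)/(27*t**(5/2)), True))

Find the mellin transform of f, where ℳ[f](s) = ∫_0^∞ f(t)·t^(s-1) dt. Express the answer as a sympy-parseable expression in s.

(-270*2**(2*s)*s**2*(2*s - 5) + 54*2**(2*s)*s*(s + 1)*(2*s - 5)*log(2) - 162*2**(2*s)*s*(2*s - 5) - 54*2**(2*s)*(s + 1)*(2*s - 5) - 4*sqrt(3)*6**s*s**2*(s + 1) + 324*6**s*s**2*(2*s - 5) + 162*6**s*s*(2*s - 5) + 27*s**2*(2*s - 5) + 54*s*(s + 1)*(2*s - 5)*log(2) + (2*s - 5)*(54*s + 54))/(54*6**s*s**2*(s + 1)*(2*s - 5))
  -1 < Re(s) < 5/2

invert the common scale on t to get t on [0, 1/2); log(t) on [1/2, 2); t + 3 on [2, 3); …
linearity at 1/6, 2/3, 1 turns ℳ[f](s) into 4 summed integrals
∫ over [0, 1/6) of 3*t·t^(s-1) joins the sum
for t in [1/6, 2/3): the term is ∫ log(3*t)·t^(s-1)
segment 2/3 to 1 holds (3*t + 3); add its integral
∫ sqrt(3)/(27*t**(5/2))·t^(s-1) over [1, ∞)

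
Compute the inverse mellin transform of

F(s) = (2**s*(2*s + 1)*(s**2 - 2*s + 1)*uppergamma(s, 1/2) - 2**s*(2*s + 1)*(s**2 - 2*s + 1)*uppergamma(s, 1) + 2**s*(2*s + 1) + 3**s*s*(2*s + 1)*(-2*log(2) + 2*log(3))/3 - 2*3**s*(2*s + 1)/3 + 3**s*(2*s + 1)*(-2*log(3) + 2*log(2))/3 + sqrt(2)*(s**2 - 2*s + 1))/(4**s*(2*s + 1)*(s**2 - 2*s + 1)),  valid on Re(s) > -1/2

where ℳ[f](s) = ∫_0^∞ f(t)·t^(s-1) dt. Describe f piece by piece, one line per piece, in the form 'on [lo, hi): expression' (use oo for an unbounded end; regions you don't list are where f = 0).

on [0, 1/4): sqrt(2)*sqrt(t)
on [1/4, 1/2): exp(-2*t)
on [1/2, 3/4): log(2*t)/(2*t)

remove the common scale on t first: sqrt(t) on [0, 1/2); exp(-t) on [1/2, 1); log(t)/t on [1, 3/2)
integrate the 3 segments split at 1/4, 1/2, then add the results
for t in [0, 1/4): the term is ∫ sqrt(2)*sqrt(t)·t^(s-1)
on [1/4, 1/2): add ∫ exp(-2*t)·t^(s-1) dt
over [1/2, 3/4), the kernel integral of log(2*t)/(2*t) enters the sum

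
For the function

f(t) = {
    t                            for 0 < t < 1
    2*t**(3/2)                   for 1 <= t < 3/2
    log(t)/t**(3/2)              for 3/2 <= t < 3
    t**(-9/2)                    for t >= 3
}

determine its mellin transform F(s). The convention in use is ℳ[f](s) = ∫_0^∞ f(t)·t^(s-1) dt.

2**(1/2 - s)*(324*2**(s - 1/2)*(s - 9/2)*(s + 3/2)*(-2*s + (s - 1/2)**2 + 2) - 324*2**(s - 1/2)*(s - 9/2)*(2*s + 2)*(-2*s + (s - 1/2)**2 + 2) - 108*3**(s - 1/2)*(s - 9/2)*(s - 1/2)*(s + 3/2)*(2*s + 2)*log(3) + 108*3**(s - 1/2)*(s - 9/2)*(s - 1/2)*(s + 3/2)*(2*s + 2)*log(2) - 108*3**(s - 1/2)*(s - 9/2)*(s + 3/2)*(2*s + 2)*log(2) + 108*3**(s - 1/2)*(s - 9/2)*(s + 3/2)*(2*s + 2) + 108*3**(s - 1/2)*(s - 9/2)*(s + 3/2)*(2*s + 2)*log(3) + 729*3**(s - 1/2)*(s - 9/2)*(2*s + 2)*(-2*s + (s - 1/2)**2 + 2) + 54*6**(s - 1/2)*(s - 9/2)*(s - 1/2)*(s + 3/2)*(2*s + 2)*log(3) - 54*6**(s - 1/2)*(s - 9/2)*(s + 3/2)*(2*s + 2)*log(3) - 54*6**(s - 1/2)*(s - 9/2)*(s + 3/2)*(2*s + 2) - 2*6**(s - 1/2)*(s + 3/2)*(2*s + 2)*(-2*s + (s - 1/2)**2 + 2))/(162*(s - 9/2)*(s + 3/2)*(2*s + 2)*(-2*s + (s - 1/2)**2 + 2))
  -1 < Re(s) < 9/2

reversing the shared t-power: t**2 on [0, 1); 2*t**(5/2) on [1, 3/2); log(t)/sqrt(t) on [3/2, 3); …
invert the shared t-power to get t**(3/2) on [0, 1); 2*t**2 on [1, 3/2); log(t)/t on [3/2, 3); …
breakpoints 1, 3/2, 3: one integral from each of the 4 segments
[0, 1) adds the kernel integral of t
over [1, 3/2), the kernel integral of 2*t**(3/2) enters the sum
segment 3/2 to 3 holds log(t)/t**(3/2); add its integral
on [3, ∞): add ∫ t**(-9/2)·t^(s-1) dt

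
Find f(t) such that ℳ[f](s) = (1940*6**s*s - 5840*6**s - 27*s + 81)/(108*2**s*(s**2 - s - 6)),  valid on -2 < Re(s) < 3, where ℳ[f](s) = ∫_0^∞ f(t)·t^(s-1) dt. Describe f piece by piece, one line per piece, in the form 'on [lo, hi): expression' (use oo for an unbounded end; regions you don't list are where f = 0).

back out the shared t-power: t on [0, 1/2); 2*t on [1/2, 3); t**(-4) on [3, ∞)
integrate the 3 segments split at 1/2, 3, then add the results
∫ over [0, 1/2) of t**2·t^(s-1) joins the sum
the [1/2, 3) slice contributes ∫ 2*t**2·t^(s-1) dt
piece [3, ∞): integrate t**(-3) against the kernel

on [0, 1/2): t**2
on [1/2, 3): 2*t**2
on [3, oo): t**(-3)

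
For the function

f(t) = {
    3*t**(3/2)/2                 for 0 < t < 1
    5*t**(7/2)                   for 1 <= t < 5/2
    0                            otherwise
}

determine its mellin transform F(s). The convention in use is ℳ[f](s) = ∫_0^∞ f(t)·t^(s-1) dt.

(10*(5/2)**(s + 7/2)*(2*s + 3) - 14*s - 9)/((2*s + 3)*(2*s + 7))
  Re(s) > -3/2

summing 2 kernel integrals split by 1 yields ℳ[f](s)
on [0, 1): add ∫ 3*t**(3/2)/2·t^(s-1) dt
the [1, 5/2) slice contributes ∫ 5*t**(7/2)·t^(s-1) dt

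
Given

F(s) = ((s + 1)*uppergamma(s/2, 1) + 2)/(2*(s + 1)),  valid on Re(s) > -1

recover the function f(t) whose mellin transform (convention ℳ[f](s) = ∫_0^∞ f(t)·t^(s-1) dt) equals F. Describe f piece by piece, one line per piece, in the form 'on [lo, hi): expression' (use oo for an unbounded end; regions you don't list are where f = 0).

back out the power substitution: sqrt(t) on [0, 1); exp(-t) on [1, ∞)
decompose at 1; ℳ[f](s) sums the 2 pieces' integrals
the [0, 1) slice contributes ∫ t·t^(s-1) dt
piece [1, ∞): integrate exp(-t**2) against the kernel

on [0, 1): t
on [1, oo): exp(-t**2)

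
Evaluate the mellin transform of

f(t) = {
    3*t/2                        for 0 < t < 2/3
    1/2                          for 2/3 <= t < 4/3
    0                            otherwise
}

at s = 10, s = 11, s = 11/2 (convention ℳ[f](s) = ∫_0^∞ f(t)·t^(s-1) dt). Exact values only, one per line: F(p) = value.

F(10) = 2885888/3247695
F(11) = 6294016/5845851
F(11/2) = 32*sqrt(6)/11583 + 2048*sqrt(3)/8019

undo the common scale on t: t on [0, 1); 1/2 on [1, 2)
along the cuts 2/3, ℳ[f](s) splits into 2 integrals
[0, 2/3) adds the kernel integral of 3*t/2
piece [2/3, 4/3): integrate 1/2 against the kernel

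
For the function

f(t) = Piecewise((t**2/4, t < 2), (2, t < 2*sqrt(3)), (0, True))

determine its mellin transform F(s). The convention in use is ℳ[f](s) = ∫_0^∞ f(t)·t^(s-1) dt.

back out the common scale on t: t**2 on [0, 1); 2 on [1, sqrt(3))
peel off the shared t-power: t**3 on [0, 1); 2*t on [1, sqrt(3))
invert the power substitution to get t**(3/2) on [0, 1); 2*sqrt(t) on [1, 3)
breakpoints 2: one integral from each of the 2 segments
between 0 and 2 the integrand is t**2/4·t^(s-1)
for t in [2, 2*sqrt(3)): the term is ∫ 2·t^(s-1)

2**s*(3**(s/2)*(2*s + 4) - s - 4)/(s*(s + 2))
  Re(s) > -2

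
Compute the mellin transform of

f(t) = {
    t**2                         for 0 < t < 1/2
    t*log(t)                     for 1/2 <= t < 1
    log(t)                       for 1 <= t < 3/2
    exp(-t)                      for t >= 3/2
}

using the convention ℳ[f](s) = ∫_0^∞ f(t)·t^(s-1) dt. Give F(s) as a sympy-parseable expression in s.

decompose at 1/2, 1, 3/2; ℳ[f](s) sums the 4 pieces' integrals
∫ over [0, 1/2) of t**2·t^(s-1) joins the sum
[1/2, 1) adds the kernel integral of t*log(t)
the [1, 3/2) slice contributes ∫ log(t)·t^(s-1) dt
the [3/2, ∞) slice contributes ∫ exp(-t)·t^(s-1) dt

(4*2**s*s**2*(s + 2)*(s**2 + 2*s + 1)*uppergamma(s, 3/2) - 4*2**s*s**2*(s + 2) + 4*2**s*(s + 2)*(s**2 + 2*s + 1) + 3**s*s*(s + 2)*(-4*log(2) + 4*log(3))*(s**2 + 2*s + 1) - 4*3**s*(s + 2)*(s**2 + 2*s + 1) + s**3*(s + 2)*log(4) + s**2*(s + 2)*log(4) + 2*s**2*(s + 2) + s**2*(s**2 + 2*s + 1))/(4*2**s*s**2*(s + 2)*(s**2 + 2*s + 1))
  Re(s) > -2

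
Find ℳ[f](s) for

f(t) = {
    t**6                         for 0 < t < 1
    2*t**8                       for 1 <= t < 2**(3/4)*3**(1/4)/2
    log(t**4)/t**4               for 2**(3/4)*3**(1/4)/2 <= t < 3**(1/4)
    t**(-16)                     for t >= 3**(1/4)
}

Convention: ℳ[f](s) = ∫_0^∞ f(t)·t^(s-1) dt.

(324*2**(s/4)*(s/4 - 4)*(s/4 + 2)*(s**2/16 - s/2 + 1) - 324*2**(s/4)*(s/4 - 4)*(s/2 + 3)*(s**2/16 - s/2 + 1) - 27*3**(s/4)*s*(s/4 - 4)*(s/4 + 2)*(s/2 + 3)*log(3) + 27*3**(s/4)*s*(s/4 - 4)*(s/4 + 2)*(s/2 + 3)*log(2) - 108*3**(s/4)*(s/4 - 4)*(s/4 + 2)*(s/2 + 3)*log(2) + 108*3**(s/4)*(s/4 - 4)*(s/4 + 2)*(s/2 + 3) + 108*3**(s/4)*(s/4 - 4)*(s/4 + 2)*(s/2 + 3)*log(3) + 729*3**(s/4)*(s/4 - 4)*(s/2 + 3)*(s**2/16 - s/2 + 1) + 27*6**(s/4)*s*(s/4 - 4)*(s/4 + 2)*(s/2 + 3)*log(3)/2 - 54*6**(s/4)*(s/4 - 4)*(s/4 + 2)*(s/2 + 3)*log(3) - 54*6**(s/4)*(s/4 - 4)*(s/4 + 2)*(s/2 + 3) - 2*6**(s/4)*(s/4 + 2)*(s/2 + 3)*(s**2/16 - s/2 + 1))/(648*2**(s/4)*(s/4 - 4)*(s/4 + 2)*(s/2 + 3)*(s**2/16 - s/2 + 1))
  -6 < Re(s) < 16

back out the power substitution: t**3 on [0, 1); 2*t**4 on [1, sqrt(6)/2); log(t**2)/t**2 on [sqrt(6)/2, sqrt(3)); …
undo the power substitution: t**(3/2) on [0, 1); 2*t**2 on [1, 3/2); log(t)/t on [3/2, 3); …
linearity at 1, 2**(3/4)*3**(1/4)/2, 3**(1/4) turns ℳ[f](s) into 4 summed integrals
over [0, 1), the kernel integral of t**6 enters the sum
on [1, 2**(3/4)*3**(1/4)/2): add ∫ 2*t**8·t^(s-1) dt
piece [2**(3/4)*3**(1/4)/2, 3**(1/4)): integrate log(t**4)/t**4 against the kernel
the [3**(1/4), ∞) slice contributes ∫ t**(-16)·t^(s-1) dt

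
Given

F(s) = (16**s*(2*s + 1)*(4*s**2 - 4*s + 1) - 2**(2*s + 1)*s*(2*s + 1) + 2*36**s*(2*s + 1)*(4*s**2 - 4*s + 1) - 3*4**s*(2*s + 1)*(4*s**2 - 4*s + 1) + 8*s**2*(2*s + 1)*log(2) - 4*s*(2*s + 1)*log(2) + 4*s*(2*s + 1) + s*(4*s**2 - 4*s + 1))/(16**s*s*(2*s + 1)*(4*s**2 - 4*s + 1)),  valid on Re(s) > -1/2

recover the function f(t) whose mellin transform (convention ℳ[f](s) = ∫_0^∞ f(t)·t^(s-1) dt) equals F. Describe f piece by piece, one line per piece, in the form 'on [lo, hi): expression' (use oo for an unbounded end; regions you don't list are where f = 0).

on [0, 1/16): 2*sqrt(t)
on [1/16, 1/4): log(2*sqrt(t))/(2*sqrt(t))
on [1/4, 1): 3
on [1, 9/4): 2

reversing the power substitution: 2*t on [0, 1/4); log(2*t)/(2*t) on [1/4, 1/2); 3 on [1/2, 1); …
peel off the common scale on t: t on [0, 1/2); log(t)/t on [1/2, 1); 3 on [1, 2); …
slice at 1/16, 1/4, 1, transform all 4 pieces, and sum them
on [0, 1/16) integrate f = 2*sqrt(t) against the kernel
over [1/16, 1/4), the kernel integral of log(2*sqrt(t))/(2*sqrt(t)) enters the sum
segment 1/4 to 1 holds 3; add its integral
over [1, 9/4), the kernel integral of 2 enters the sum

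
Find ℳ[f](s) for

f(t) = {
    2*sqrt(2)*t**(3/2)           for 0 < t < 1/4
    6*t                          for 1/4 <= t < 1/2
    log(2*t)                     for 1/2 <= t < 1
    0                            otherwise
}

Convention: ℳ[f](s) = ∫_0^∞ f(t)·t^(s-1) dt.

(-2*2**(2*s)*(s + 1)*(2*s + 3) + 6*2**s*s**2*(2*s + 3) + 2*2**s*(s + 1)*(2*s + 3) + 4**s*s*(s + 1)*(2*s + 3)*log(4) + sqrt(2)*s**2*(s + 1) - 3*s**2*(2*s + 3))/(2*2**(2*s)*s**2*(s + 1)*(2*s + 3))
  Re(s) > -3/2

peel off the common scale on t: t**(3/2) on [0, 1/2); 3*t on [1/2, 1); log(t) on [1, 2)
breakpoints 1/4, 1/2: one integral from each of the 3 segments
on [0, 1/4): add ∫ 2*sqrt(2)*t**(3/2)·t^(s-1) dt
piece [1/4, 1/2): integrate 6*t against the kernel
between 1/2 and 1 the integrand is log(2*t)·t^(s-1)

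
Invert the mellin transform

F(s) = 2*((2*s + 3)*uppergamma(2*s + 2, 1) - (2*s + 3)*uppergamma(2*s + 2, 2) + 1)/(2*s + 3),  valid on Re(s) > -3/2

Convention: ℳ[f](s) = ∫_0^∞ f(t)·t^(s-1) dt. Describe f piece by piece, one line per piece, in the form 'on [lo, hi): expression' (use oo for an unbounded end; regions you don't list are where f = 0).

on [0, 1): t**(3/2)
on [1, 4): t*exp(-sqrt(t))

undo the shared t-power: t on [0, 1); sqrt(t)*exp(-sqrt(t)) on [1, 4)
reversing the shared t-power: sqrt(t) on [0, 1); exp(-sqrt(t)) on [1, 4)
strip the power substitution: t on [0, 1); exp(-t) on [1, 2)
the 2 pieces separated at 1 each add one integral
∫ over [0, 1) of t**(3/2)·t^(s-1) joins the sum
over [1, 4), the kernel integral of t*exp(-sqrt(t)) enters the sum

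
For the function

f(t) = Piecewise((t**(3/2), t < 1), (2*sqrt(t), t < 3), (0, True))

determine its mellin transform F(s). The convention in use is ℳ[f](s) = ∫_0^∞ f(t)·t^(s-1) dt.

(4*sqrt(3)*3**s*(2*s + 3) - 4*s - 10)/((2*s + 1)*(2*s + 3))
  Re(s) > -3/2

decompose at 1; ℳ[f](s) sums the 2 pieces' integrals
over [0, 1), the kernel integral of t**(3/2) enters the sum
for t in [1, 3): the term is ∫ 2*sqrt(t)·t^(s-1)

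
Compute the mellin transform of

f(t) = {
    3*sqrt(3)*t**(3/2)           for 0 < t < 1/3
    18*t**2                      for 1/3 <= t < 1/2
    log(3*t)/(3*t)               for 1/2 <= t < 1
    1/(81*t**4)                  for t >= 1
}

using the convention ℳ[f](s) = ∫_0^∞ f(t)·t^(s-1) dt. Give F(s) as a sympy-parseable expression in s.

strip the common scale on t: t**(3/2) on [0, 1); 2*t**2 on [1, 3/2); log(t)/t on [3/2, 3); …
decompose at 1/3, 1/2, 1; ℳ[f](s) sums the 4 pieces' integrals
between 0 and 1/3 the integrand is 3*sqrt(3)*t**(3/2)·t^(s-1)
on [1/3, 1/2): add ∫ 18*t**2·t^(s-1) dt
on [1/2, 1) integrate f = log(3*t)/(3*t) against the kernel
segment [1, ∞) carries 1/(81*t**4); integrate it

(324*2**s*(s - 4)*(s + 2)*(s**2 - 2*s + 1) - 324*2**s*(s - 4)*(2*s + 3)*(s**2 - 2*s + 1) - 108*3**s*s*(s - 4)*(s + 2)*(2*s + 3)*log(3) + 108*3**s*s*(s - 4)*(s + 2)*(2*s + 3)*log(2) - 108*3**s*(s - 4)*(s + 2)*(2*s + 3)*log(2) + 108*3**s*(s - 4)*(s + 2)*(2*s + 3) + 108*3**s*(s - 4)*(s + 2)*(2*s + 3)*log(3) + 729*3**s*(s - 4)*(2*s + 3)*(s**2 - 2*s + 1) + 54*6**s*s*(s - 4)*(s + 2)*(2*s + 3)*log(3) - 54*6**s*(s - 4)*(s + 2)*(2*s + 3)*log(3) - 54*6**s*(s - 4)*(s + 2)*(2*s + 3) - 2*6**s*(s + 2)*(2*s + 3)*(s**2 - 2*s + 1))/(162*6**s*(s - 4)*(s + 2)*(2*s + 3)*(s**2 - 2*s + 1))
  -3/2 < Re(s) < 4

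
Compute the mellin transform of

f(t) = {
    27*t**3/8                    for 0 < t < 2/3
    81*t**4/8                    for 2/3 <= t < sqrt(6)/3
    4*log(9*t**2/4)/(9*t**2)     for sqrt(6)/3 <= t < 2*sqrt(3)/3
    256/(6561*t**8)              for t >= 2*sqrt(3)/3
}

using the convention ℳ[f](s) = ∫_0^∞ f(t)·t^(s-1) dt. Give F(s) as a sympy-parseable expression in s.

peel off the common scale on t: t**3 on [0, 1); 2*t**4 on [1, sqrt(6)/2); log(t**2)/t**2 on [sqrt(6)/2, sqrt(3)); …
the power substitution comes off first: t**(3/2) on [0, 1); 2*t**2 on [1, 3/2); log(t)/t on [3/2, 3); …
slice at 2/3, sqrt(6)/3, 2*sqrt(3)/3, transform all 4 pieces, and sum them
on [0, 2/3) integrate f = 27*t**3/8 against the kernel
∫ over [2/3, sqrt(6)/3) of 81*t**4/8·t^(s-1) joins the sum
∫ over [sqrt(6)/3, 2*sqrt(3)/3) of 4*log(9*t**2/4)/(9*t**2)·t^(s-1) joins the sum
over [2*sqrt(3)/3, ∞), the kernel integral of 256/(6561*t**8) enters the sum

(324*2**(s/2)*(s/2 - 4)*(s/2 + 2)*(s**2/4 - s + 1) - 324*2**(s/2)*(s/2 - 4)*(s + 3)*(s**2/4 - s + 1) - 54*3**(s/2)*s*(s/2 - 4)*(s/2 + 2)*(s + 3)*log(3) + 54*3**(s/2)*s*(s/2 - 4)*(s/2 + 2)*(s + 3)*log(2) - 108*3**(s/2)*(s/2 - 4)*(s/2 + 2)*(s + 3)*log(2) + 108*3**(s/2)*(s/2 - 4)*(s/2 + 2)*(s + 3) + 108*3**(s/2)*(s/2 - 4)*(s/2 + 2)*(s + 3)*log(3) + 729*3**(s/2)*(s/2 - 4)*(s + 3)*(s**2/4 - s + 1) + 27*6**(s/2)*s*(s/2 - 4)*(s/2 + 2)*(s + 3)*log(3) - 54*6**(s/2)*(s/2 - 4)*(s/2 + 2)*(s + 3)*log(3) - 54*6**(s/2)*(s/2 - 4)*(s/2 + 2)*(s + 3) - 2*6**(s/2)*(s/2 + 2)*(s + 3)*(s**2/4 - s + 1))/(324*2**(s/2)*(3/2)**s*(s/2 - 4)*(s/2 + 2)*(s + 3)*(s**2/4 - s + 1))
  -3 < Re(s) < 8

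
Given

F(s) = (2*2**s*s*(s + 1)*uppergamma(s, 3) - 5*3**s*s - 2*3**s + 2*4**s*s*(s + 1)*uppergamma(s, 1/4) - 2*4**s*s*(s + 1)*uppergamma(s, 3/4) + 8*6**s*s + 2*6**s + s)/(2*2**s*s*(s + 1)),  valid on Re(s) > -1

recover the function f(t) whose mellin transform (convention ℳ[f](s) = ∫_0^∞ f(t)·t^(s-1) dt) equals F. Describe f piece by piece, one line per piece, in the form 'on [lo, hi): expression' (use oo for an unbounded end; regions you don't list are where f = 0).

linearity at 1/2, 3/2, 3 turns ℳ[f](s) into 4 summed integrals
[0, 1/2) adds the kernel integral of t
over [1/2, 3/2), the kernel integral of exp(-t/2) enters the sum
segment [3/2, 3) carries (t + 1); integrate it
the [3, ∞) slice contributes ∫ exp(-t)·t^(s-1) dt

on [0, 1/2): t
on [1/2, 3/2): exp(-t/2)
on [3/2, 3): t + 1
on [3, oo): exp(-t)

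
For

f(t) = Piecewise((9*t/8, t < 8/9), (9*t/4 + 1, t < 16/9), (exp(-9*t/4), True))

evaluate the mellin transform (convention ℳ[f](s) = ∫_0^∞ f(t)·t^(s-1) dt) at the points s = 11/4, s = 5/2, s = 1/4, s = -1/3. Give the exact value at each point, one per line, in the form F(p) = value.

F(11/4) = -26624*2**(1/4)*sqrt(3)/120285 + 32*sqrt(6)*uppergamma(11/4, 4)/729 + 483328*sqrt(3)/120285
F(5/2) = -1024*sqrt(2)/2835 + 8*sqrt(pi)*erfc(2)/81 + 352*exp(-4)/243 + 2048/315
F(1/4) = -8*2**(3/4)*sqrt(3)/5 + sqrt(6)*uppergamma(1/4, 4)/3 + 24*sqrt(3)/5
F(-1/3) = 6**(2/3)*(2*2**(2/3)*uppergamma(-1/3, 4) + 3*2**(1/3) + 6)/8

invert the common scale on t to get 9*t/4 on [0, 4/9); 9*t/2 + 1 on [4/9, 8/9); exp(-9*t/2) on [8/9, ∞)
the common scale on t comes off first: 3*t/2 on [0, 2/3); 3*t + 1 on [2/3, 4/3); exp(-3*t) on [4/3, ∞)
back out the common scale on t: t on [0, 1); 2*t + 1 on [1, 2); exp(-2*t) on [2, ∞)
linearity at 8/9, 16/9 turns ℳ[f](s) into 3 summed integrals
segment [0, 8/9) carries 9*t/8; integrate it
segment 8/9 to 16/9 holds (9*t/4 + 1); add its integral
the [16/9, ∞) slice contributes ∫ exp(-9*t/4)·t^(s-1) dt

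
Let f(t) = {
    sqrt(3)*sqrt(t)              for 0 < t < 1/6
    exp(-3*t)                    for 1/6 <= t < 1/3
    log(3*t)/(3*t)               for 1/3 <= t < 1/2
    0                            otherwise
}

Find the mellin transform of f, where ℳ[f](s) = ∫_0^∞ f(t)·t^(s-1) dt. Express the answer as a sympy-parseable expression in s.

(3*2**s*(2*s + 1)*(s**2 - 2*s + 1)*uppergamma(s, 1/2) - 3*2**s*(2*s + 1)*(s**2 - 2*s + 1)*uppergamma(s, 1) + 3*2**s*(2*s + 1) + 3**s*s*(2*s + 1)*(-2*log(2) + 2*log(3)) - 2*3**s*(2*s + 1) + 3**s*(2*s + 1)*(-2*log(3) + 2*log(2)) + 3*sqrt(2)*(s**2 - 2*s + 1))/(3*6**s*(2*s + 1)*(s**2 - 2*s + 1))
  Re(s) > -1/2

strip the common scale on t: sqrt(t) on [0, 1/2); exp(-t) on [1/2, 1); log(t)/t on [1, 3/2)
f breaks at 1/6, 1/3 into 3 integrals to sum
on [0, 1/6): add ∫ sqrt(3)*sqrt(t)·t^(s-1) dt
over [1/6, 1/3), the kernel integral of exp(-3*t) enters the sum
∫ log(3*t)/(3*t)·t^(s-1) over [1/3, 1/2)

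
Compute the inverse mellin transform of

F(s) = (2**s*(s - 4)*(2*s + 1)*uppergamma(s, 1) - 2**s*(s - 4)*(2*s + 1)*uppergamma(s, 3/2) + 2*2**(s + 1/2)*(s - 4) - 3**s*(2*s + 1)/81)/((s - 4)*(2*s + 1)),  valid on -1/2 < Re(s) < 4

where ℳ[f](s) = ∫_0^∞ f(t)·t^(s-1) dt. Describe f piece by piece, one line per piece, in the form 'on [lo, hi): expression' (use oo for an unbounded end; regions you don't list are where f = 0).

along the cuts 2, 3, ℳ[f](s) splits into 3 integrals
on [0, 2) integrate f = sqrt(t) against the kernel
segment [2, 3) carries exp(-t/2); integrate it
segment [3, ∞) carries t**(-4); integrate it

on [0, 2): sqrt(t)
on [2, 3): exp(-t/2)
on [3, oo): t**(-4)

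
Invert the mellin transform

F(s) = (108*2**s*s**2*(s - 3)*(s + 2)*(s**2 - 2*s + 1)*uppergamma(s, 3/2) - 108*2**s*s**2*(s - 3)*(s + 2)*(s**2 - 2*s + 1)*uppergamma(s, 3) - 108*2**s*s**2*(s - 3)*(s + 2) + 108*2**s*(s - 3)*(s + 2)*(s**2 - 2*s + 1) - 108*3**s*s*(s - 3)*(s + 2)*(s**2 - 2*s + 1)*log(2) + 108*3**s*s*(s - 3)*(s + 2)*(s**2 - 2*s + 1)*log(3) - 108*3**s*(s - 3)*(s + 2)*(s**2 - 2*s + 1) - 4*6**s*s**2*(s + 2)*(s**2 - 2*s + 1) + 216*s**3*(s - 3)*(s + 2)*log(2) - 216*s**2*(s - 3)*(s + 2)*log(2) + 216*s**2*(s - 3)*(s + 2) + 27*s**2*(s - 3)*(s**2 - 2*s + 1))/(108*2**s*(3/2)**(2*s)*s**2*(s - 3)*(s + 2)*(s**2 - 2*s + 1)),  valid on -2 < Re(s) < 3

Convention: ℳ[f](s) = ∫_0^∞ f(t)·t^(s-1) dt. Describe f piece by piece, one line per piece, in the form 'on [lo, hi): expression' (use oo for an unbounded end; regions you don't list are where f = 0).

invert the power substitution to get 81*t**4/16 on [0, sqrt(2)/3); 4*log(9*t**2/4)/(9*t**2) on [sqrt(2)/3, 2/3); log(9*t**2/4) on [2/3, sqrt(6)/3); …
reversing the common scale on t: t**4 on [0, sqrt(2)/2); log(t**2)/t**2 on [sqrt(2)/2, 1); log(t**2) on [1, sqrt(6)/2); …
back out the power substitution: t**2 on [0, 1/2); log(t)/t on [1/2, 1); log(t) on [1, 3/2); …
integrate the 5 segments split at 2/9, 4/9, 2/3, 4/3, then add the results
segment 0 to 2/9 holds 81*t**2/16; add its integral
piece [2/9, 4/9): integrate 4*log(9*t/4)/(9*t) against the kernel
between 4/9 and 2/3 the integrand is log(9*t/4)·t^(s-1)
between 2/3 and 4/3 the integrand is exp(-9*t/4)·t^(s-1)
segment [4/3, ∞) carries 64/(729*t**3); integrate it

on [0, 2/9): 81*t**2/16
on [2/9, 4/9): 4*log(9*t/4)/(9*t)
on [4/9, 2/3): log(9*t/4)
on [2/3, 4/3): exp(-9*t/4)
on [4/3, oo): 64/(729*t**3)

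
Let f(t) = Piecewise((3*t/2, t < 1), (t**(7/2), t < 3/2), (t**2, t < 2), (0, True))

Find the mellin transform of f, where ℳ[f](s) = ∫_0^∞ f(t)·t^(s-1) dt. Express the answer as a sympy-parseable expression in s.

(2*2**(s + 2)*(s + 1)*(2*s + 7) - 2*(3/2)**(s + 2)*(s + 1)*(2*s + 7) + 4*(3/2)**(s + 7/2)*(s + 1)*(s + 2) - 4*(s + 1)*(s + 2) + 3*(s + 2)*(2*s + 7))/(2*(s + 1)*(s + 2)*(2*s + 7))
  Re(s) > -1

linearity at 1, 3/2 turns ℳ[f](s) into 3 summed integrals
∫ 3*t/2·t^(s-1) over [0, 1)
between 1 and 3/2 the integrand is t**(7/2)·t^(s-1)
over [3/2, 2), the kernel integral of t**2 enters the sum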